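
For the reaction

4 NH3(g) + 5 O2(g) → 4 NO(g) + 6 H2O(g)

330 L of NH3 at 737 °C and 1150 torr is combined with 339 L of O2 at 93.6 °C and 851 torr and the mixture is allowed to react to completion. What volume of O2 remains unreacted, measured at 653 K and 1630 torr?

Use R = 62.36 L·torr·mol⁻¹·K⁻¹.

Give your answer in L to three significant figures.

127 L

n(NH3) = PV/RT = (1150 × 330) / (62.36 × 1010.15) = 6.024 mol
n(O2) = PV/RT = (851 × 339) / (62.36 × 366.75) = 12.61 mol
For 6.024 mol NH3, stoichiometry requires (5/4) × 6.024 = 7.530 mol O2; 12.61 mol is available, so NH3 is limiting.
n(O2) consumed = (5/4) × 6.024 = 7.530 mol; remaining = 12.61 − 7.530 = 5.080 mol
V(O2) = nRT/P = 5.080 × 62.36 × 653 / 1630 = 126.9 L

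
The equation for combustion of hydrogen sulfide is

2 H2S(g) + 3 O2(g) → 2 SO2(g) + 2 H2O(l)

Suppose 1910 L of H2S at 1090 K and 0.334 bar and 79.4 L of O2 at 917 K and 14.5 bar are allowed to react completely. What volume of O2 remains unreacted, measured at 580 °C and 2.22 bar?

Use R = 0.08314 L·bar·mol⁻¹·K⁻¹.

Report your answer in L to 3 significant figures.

n(H2S) = PV/RT = (0.334 × 1910) / (0.08314 × 1090) = 7.040 mol
n(O2) = PV/RT = (14.5 × 79.4) / (0.08314 × 917) = 15.10 mol
For 7.040 mol H2S, stoichiometry requires (3/2) × 7.040 = 10.56 mol O2; 15.10 mol is available, so H2S is limiting.
n(O2) consumed = (3/2) × 7.040 = 10.56 mol; remaining = 15.10 − 10.56 = 4.540 mol
V(O2) = nRT/P = 4.540 × 0.08314 × 853.15 / 2.22 = 145.1 L

145 L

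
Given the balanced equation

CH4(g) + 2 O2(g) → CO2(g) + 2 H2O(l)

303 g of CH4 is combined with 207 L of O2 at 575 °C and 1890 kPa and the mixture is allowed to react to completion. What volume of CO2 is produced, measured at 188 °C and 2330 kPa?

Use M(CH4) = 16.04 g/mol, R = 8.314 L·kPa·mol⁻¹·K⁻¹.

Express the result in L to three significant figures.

n(CH4) = 303 / 16.04 = 18.89 mol
n(O2) = PV/RT = (1890 × 207) / (8.314 × 848.15) = 55.48 mol
For 18.89 mol CH4, stoichiometry requires (2/1) × 18.89 = 37.78 mol O2; 55.48 mol is available, so CH4 is limiting.
n(CO2) = (1/1) × 18.89 = 18.89 mol
V(CO2) = nRT/P = 18.89 × 8.314 × 461.15 / 2330 = 31.08 L

31.1 L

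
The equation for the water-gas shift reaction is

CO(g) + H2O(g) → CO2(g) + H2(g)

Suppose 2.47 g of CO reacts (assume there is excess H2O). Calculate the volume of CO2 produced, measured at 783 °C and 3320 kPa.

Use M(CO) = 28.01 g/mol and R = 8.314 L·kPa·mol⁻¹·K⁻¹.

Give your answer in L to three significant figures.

0.233 L

n(CO) = 2.470 / 28.01 = 0.08818 mol
n(CO2) = (1/1) × 0.08818 = 0.08818 mol
V = nRT/P = 0.08818 × 8.314 × 1056.15 / 3320 = 0.2332 L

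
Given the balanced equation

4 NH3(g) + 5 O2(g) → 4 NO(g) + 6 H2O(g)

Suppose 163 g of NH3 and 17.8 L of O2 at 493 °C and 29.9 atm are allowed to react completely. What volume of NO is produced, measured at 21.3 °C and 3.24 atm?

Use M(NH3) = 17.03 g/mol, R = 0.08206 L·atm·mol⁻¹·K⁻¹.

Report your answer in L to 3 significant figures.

n(NH3) = 163 / 17.03 = 9.571 mol
n(O2) = PV/RT = (29.9 × 17.8) / (0.08206 × 766.15) = 8.465 mol
For 9.571 mol NH3, stoichiometry requires (5/4) × 9.571 = 11.96 mol O2; 8.465 mol is available, so O2 is limiting.
n(NO) = (4/5) × 8.465 = 6.772 mol
V(NO) = nRT/P = 6.772 × 0.08206 × 294.45 / 3.24 = 50.50 L

50.5 L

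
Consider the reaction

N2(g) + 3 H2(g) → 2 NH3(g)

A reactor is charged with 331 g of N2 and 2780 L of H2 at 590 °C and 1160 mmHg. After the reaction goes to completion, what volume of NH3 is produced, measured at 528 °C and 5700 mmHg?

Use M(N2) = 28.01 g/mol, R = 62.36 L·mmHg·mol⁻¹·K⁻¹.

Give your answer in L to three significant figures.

n(N2) = 331 / 28.01 = 11.82 mol
n(H2) = PV/RT = (1160 × 2780) / (62.36 × 863.15) = 59.91 mol
For 11.82 mol N2, stoichiometry requires (3/1) × 11.82 = 35.46 mol H2; 59.91 mol is available, so N2 is limiting.
n(NH3) = (2/1) × 11.82 = 23.64 mol
V(NH3) = nRT/P = 23.64 × 62.36 × 801.15 / 5700 = 207.2 L

207 L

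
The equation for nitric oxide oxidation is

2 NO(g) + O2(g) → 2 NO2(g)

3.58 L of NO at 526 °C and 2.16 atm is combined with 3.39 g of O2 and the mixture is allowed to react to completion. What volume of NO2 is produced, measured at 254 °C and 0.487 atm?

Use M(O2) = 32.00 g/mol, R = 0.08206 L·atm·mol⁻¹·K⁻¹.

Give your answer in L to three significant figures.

n(NO) = PV/RT = (2.16 × 3.58) / (0.08206 × 799.15) = 0.1179 mol
n(O2) = 3.39 / 32.00 = 0.1059 mol
For 0.1179 mol NO, stoichiometry requires (1/2) × 0.1179 = 0.05895 mol O2; 0.1059 mol is available, so NO is limiting.
n(NO2) = (2/2) × 0.1179 = 0.1179 mol
V(NO2) = nRT/P = 0.1179 × 0.08206 × 527.15 / 0.487 = 10.47 L

10.5 L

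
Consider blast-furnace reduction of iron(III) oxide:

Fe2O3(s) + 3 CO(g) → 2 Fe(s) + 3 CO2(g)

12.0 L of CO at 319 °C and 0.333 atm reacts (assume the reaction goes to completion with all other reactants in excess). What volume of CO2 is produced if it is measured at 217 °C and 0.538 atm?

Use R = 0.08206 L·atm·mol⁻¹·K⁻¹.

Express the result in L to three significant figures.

6.15 L

n(CO) = PV/RT = (0.333 × 12.0) / (0.08206 × 592.15) = 0.08224 mol
n(CO2) = (3/3) × 0.08224 = 0.08224 mol
V = nRT/P = 0.08224 × 0.08206 × 490.15 / 0.538 = 6.148 L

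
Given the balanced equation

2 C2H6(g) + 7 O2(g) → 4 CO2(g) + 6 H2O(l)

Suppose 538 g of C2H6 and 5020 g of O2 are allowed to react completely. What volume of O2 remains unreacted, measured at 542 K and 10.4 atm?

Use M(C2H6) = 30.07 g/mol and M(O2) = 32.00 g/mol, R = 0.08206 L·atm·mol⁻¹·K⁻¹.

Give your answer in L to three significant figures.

n(C2H6) = 538 / 30.07 = 17.89 mol
n(O2) = 5020 / 32.00 = 156.9 mol
For 17.89 mol C2H6, stoichiometry requires (7/2) × 17.89 = 62.62 mol O2; 156.9 mol is available, so C2H6 is limiting.
n(O2) consumed = (7/2) × 17.89 = 62.62 mol; remaining = 156.9 − 62.62 = 94.28 mol
V(O2) = nRT/P = 94.28 × 0.08206 × 542 / 10.4 = 403.2 L

403 L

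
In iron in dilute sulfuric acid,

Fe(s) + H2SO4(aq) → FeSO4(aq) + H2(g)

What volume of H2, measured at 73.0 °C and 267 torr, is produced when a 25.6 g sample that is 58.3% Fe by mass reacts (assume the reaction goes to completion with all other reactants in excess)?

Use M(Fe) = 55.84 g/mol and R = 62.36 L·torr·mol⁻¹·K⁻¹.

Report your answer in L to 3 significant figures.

mass of Fe = 25.6 × 58.3/100 = 14.92 g
n(Fe) = 14.92 / 55.84 = 0.2672 mol
n(H2) = (1/1) × 0.2672 = 0.2672 mol
V = nRT/P = 0.2672 × 62.36 × 346.15 / 267 = 21.60 L

21.6 L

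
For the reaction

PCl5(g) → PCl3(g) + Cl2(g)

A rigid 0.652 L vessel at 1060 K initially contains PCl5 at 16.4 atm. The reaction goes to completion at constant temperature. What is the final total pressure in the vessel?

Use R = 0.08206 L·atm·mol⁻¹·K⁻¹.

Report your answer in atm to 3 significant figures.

32.8 atm

Rigid vessel, constant T ⇒ P scales with total gas moles (1 → 2).
P_final = (2/1) × 16.4 = 32.80 atm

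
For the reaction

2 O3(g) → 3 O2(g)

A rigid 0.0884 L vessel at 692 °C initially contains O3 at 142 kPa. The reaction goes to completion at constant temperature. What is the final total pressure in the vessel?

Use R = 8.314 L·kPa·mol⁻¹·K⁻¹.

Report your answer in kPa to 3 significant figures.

213 kPa

At constant T and V, P ∝ n(gas): 2 mol gas → 3 mol gas.
P_final = (3/2) × 142 = 213.0 kPa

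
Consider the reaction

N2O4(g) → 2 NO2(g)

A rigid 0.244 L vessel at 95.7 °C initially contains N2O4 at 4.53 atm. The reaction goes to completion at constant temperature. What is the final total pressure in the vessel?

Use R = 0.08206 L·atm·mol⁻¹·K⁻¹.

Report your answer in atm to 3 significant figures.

9.06 atm

Since T and V are fixed, P_final/P_initial = n_final/n_initial = 2/1.
P_final = (2/1) × 4.53 = 9.060 atm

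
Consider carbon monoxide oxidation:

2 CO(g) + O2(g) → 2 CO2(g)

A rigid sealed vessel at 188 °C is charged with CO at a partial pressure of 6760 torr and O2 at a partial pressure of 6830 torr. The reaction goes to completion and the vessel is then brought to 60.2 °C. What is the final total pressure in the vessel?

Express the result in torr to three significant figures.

Because the vessel is rigid and T is held at 188 °C, work the stoichiometry in partial pressures (P_i = n_iRT/V).
P(O2) required for 6760 torr of CO = (1/2) × 6760 = 3380 torr; available 6830 torr, so CO is limiting.
P(O2) remaining = 6830 − (1/2) × 6760 = 3450 torr
P(gaseous products) = (2)/2 × 6760 = 6760 torr
P_total at 188 °C = 3450 + 6760 = 10210 torr
Scaling to 60.2 °C: P = 10210 × 333.35/461.15 = 7380 torr

7380 torr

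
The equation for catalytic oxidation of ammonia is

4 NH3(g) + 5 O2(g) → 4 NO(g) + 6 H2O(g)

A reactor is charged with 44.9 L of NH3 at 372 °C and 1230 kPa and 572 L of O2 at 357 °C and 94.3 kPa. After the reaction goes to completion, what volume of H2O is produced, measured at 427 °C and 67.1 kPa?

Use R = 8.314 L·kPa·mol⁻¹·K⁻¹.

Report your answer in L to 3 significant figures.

n(NH3) = PV/RT = (1230 × 44.9) / (8.314 × 645.15) = 10.30 mol
n(O2) = PV/RT = (94.3 × 572) / (8.314 × 630.15) = 10.30 mol
For 10.30 mol NH3, stoichiometry requires (5/4) × 10.30 = 12.88 mol O2; 10.30 mol is available, so O2 is limiting.
n(H2O) = (6/5) × 10.30 = 12.36 mol
V(H2O) = nRT/P = 12.36 × 8.314 × 700.15 / 67.1 = 1072 L

1070 L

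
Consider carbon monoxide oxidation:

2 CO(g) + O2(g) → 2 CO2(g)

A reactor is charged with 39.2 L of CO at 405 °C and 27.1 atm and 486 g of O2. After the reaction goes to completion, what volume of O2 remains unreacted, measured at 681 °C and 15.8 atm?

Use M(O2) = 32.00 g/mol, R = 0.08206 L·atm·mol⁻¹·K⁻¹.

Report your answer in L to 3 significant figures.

28.0 L

n(CO) = PV/RT = (27.1 × 39.2) / (0.08206 × 678.15) = 19.09 mol
n(O2) = 486 / 32.00 = 15.19 mol
For 19.09 mol CO, stoichiometry requires (1/2) × 19.09 = 9.545 mol O2; 15.19 mol is available, so CO is limiting.
n(O2) consumed = (1/2) × 19.09 = 9.545 mol; remaining = 15.19 − 9.545 = 5.645 mol
V(O2) = nRT/P = 5.645 × 0.08206 × 954.15 / 15.8 = 27.97 L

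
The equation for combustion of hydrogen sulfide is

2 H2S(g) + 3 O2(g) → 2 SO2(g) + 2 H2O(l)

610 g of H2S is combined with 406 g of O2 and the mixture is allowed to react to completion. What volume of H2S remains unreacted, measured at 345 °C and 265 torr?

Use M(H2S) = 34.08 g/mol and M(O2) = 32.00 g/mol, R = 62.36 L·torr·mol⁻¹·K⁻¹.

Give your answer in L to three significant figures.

1370 L

n(H2S) = 610 / 34.08 = 17.90 mol
n(O2) = 406 / 32.00 = 12.69 mol
For 17.90 mol H2S, stoichiometry requires (3/2) × 17.90 = 26.85 mol O2; 12.69 mol is available, so O2 is limiting.
n(H2S) consumed = (2/3) × 12.69 = 8.460 mol; remaining = 17.90 − 8.460 = 9.440 mol
V(H2S) = nRT/P = 9.440 × 62.36 × 618.15 / 265 = 1373 L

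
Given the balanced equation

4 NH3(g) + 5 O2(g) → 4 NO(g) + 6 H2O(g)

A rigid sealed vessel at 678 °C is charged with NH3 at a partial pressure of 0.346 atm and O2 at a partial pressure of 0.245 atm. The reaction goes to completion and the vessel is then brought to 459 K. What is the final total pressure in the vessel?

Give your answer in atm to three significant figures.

0.309 atm

Because the vessel is rigid and T is held at 678 °C, work the stoichiometry in partial pressures (P_i = n_iRT/V).
P(O2) required for 0.346 atm of NH3 = (5/4) × 0.346 = 0.4325 atm; available 0.245 atm, so O2 is limiting.
P(NH3) remaining = 0.346 − (4/5) × 0.245 = 0.1500 atm
P(gaseous products) = (4+6)/5 × 0.245 = 0.4900 atm
P_total at 678 °C = 0.1500 + 0.4900 = 0.6400 atm
Scaling to 459 K: P = 0.6400 × 459/951.15 = 0.3088 atm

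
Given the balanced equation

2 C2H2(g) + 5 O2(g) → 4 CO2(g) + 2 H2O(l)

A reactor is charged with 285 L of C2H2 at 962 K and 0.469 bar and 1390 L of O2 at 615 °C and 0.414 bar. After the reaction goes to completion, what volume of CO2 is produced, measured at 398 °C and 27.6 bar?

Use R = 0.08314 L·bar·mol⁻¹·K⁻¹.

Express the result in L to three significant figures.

6.76 L

n(C2H2) = PV/RT = (0.469 × 285) / (0.08314 × 962) = 1.671 mol
n(O2) = PV/RT = (0.414 × 1390) / (0.08314 × 888.15) = 7.793 mol
For 1.671 mol C2H2, stoichiometry requires (5/2) × 1.671 = 4.178 mol O2; 7.793 mol is available, so C2H2 is limiting.
n(CO2) = (4/2) × 1.671 = 3.342 mol
V(CO2) = nRT/P = 3.342 × 0.08314 × 671.15 / 27.6 = 6.757 L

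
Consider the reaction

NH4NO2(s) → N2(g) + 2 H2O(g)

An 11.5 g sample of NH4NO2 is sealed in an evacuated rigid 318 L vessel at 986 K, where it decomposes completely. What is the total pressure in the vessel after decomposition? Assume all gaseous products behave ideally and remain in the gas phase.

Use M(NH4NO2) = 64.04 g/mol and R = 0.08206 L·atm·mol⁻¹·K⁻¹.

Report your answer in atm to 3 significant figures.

0.137 atm

n(NH4NO2) = 11.5 / 64.04 = 0.1796 mol
n(gas produced) = (3/1) × 0.1796 = 0.5388 mol
P = nRT/V = 0.5388 × 0.08206 × 986 / 318 = 0.1371 atm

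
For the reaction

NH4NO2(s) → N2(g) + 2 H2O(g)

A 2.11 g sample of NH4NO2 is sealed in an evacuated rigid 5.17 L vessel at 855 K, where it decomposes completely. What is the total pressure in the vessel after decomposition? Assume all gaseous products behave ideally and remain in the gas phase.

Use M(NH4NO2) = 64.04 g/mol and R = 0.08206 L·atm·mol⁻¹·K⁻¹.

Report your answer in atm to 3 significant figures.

n(NH4NO2) = 2.11 / 64.04 = 0.03295 mol
n(gas produced) = (3/1) × 0.03295 = 0.09885 mol
P = nRT/V = 0.09885 × 0.08206 × 855 / 5.17 = 1.341 atm

1.34 atm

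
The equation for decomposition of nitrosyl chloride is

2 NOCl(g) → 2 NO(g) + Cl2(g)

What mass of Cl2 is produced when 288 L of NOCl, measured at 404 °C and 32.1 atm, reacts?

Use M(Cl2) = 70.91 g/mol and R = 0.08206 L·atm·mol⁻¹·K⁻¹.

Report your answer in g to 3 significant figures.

n(NOCl) = PV/RT = (32.1 × 288) / (0.08206 × 677.15) = 166.4 mol
n(Cl2) = (1/2) × 166.4 = 83.20 mol
m(Cl2) = 83.20 × 70.91 = 5900 g

5900 g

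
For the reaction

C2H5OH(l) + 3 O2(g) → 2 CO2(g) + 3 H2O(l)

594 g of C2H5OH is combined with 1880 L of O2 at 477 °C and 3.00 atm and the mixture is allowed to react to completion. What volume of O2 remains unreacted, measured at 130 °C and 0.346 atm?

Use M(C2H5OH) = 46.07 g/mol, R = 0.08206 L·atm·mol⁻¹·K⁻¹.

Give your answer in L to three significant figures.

n(C2H5OH) = 594 / 46.07 = 12.89 mol
n(O2) = PV/RT = (3.00 × 1880) / (0.08206 × 750.15) = 91.62 mol
For 12.89 mol C2H5OH, stoichiometry requires (3/1) × 12.89 = 38.67 mol O2; 91.62 mol is available, so C2H5OH is limiting.
n(O2) consumed = (3/1) × 12.89 = 38.67 mol; remaining = 91.62 − 38.67 = 52.95 mol
V(O2) = nRT/P = 52.95 × 0.08206 × 403.15 / 0.346 = 5063 L

5060 L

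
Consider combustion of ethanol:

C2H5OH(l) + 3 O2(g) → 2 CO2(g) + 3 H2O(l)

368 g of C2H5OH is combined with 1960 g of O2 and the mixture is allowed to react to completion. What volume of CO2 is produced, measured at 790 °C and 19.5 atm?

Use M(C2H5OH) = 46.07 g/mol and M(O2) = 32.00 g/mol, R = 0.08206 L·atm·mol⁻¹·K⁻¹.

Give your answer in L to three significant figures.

71.5 L

n(C2H5OH) = 368 / 46.07 = 7.988 mol
n(O2) = 1960 / 32.00 = 61.25 mol
For 7.988 mol C2H5OH, stoichiometry requires (3/1) × 7.988 = 23.96 mol O2; 61.25 mol is available, so C2H5OH is limiting.
n(CO2) = (2/1) × 7.988 = 15.98 mol
V(CO2) = nRT/P = 15.98 × 0.08206 × 1063.15 / 19.5 = 71.49 L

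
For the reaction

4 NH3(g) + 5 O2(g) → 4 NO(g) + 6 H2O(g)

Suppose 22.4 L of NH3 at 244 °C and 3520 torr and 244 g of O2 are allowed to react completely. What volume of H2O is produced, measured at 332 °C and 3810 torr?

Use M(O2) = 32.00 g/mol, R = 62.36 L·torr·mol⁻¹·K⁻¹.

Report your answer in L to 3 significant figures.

n(NH3) = PV/RT = (3520 × 22.4) / (62.36 × 517.15) = 2.445 mol
n(O2) = 244 / 32.00 = 7.625 mol
For 2.445 mol NH3, stoichiometry requires (5/4) × 2.445 = 3.056 mol O2; 7.625 mol is available, so NH3 is limiting.
n(H2O) = (6/4) × 2.445 = 3.667 mol
V(H2O) = nRT/P = 3.667 × 62.36 × 605.15 / 3810 = 36.32 L

36.3 L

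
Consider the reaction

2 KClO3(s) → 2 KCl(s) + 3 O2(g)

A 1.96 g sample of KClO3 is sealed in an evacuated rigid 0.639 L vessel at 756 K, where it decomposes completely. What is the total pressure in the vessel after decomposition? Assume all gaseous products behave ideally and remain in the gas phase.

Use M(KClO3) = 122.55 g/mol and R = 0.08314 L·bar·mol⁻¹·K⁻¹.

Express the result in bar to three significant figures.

n(KClO3) = 1.96 / 122.55 = 0.01599 mol
n(gas produced) = (3/2) × 0.01599 = 0.02398 mol
P = nRT/V = 0.02398 × 0.08314 × 756 / 0.639 = 2.359 bar

2.36 bar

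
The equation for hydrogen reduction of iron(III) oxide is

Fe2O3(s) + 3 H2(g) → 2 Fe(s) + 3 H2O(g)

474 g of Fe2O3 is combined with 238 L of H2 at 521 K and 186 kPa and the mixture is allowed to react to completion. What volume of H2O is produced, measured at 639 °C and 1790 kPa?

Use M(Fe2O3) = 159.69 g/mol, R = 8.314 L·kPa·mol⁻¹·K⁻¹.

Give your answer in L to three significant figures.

n(Fe2O3) = 474 / 159.69 = 2.968 mol
n(H2) = PV/RT = (186 × 238) / (8.314 × 521) = 10.22 mol
For 2.968 mol Fe2O3, stoichiometry requires (3/1) × 2.968 = 8.904 mol H2; 10.22 mol is available, so Fe2O3 is limiting.
n(H2O) = (3/1) × 2.968 = 8.904 mol
V(H2O) = nRT/P = 8.904 × 8.314 × 912.15 / 1790 = 37.72 L

37.7 L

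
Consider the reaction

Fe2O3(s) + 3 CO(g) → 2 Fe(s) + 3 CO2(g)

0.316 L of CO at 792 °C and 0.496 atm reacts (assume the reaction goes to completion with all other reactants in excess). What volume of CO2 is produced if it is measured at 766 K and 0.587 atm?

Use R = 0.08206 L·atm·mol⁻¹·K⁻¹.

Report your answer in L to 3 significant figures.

n(CO) = PV/RT = (0.496 × 0.316) / (0.08206 × 1065.15) = 0.001793 mol
n(CO2) = (3/3) × 0.001793 = 0.001793 mol
V = nRT/P = 0.001793 × 0.08206 × 766 / 0.587 = 0.1920 L

0.192 L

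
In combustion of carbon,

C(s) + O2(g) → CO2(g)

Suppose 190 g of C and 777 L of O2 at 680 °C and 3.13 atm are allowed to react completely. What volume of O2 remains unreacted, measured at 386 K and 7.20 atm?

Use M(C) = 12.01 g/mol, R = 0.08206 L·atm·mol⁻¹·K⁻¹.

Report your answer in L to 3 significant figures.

67.2 L

n(C) = 190 / 12.01 = 15.82 mol
n(O2) = PV/RT = (3.13 × 777) / (0.08206 × 953.15) = 31.09 mol
For 15.82 mol C, stoichiometry requires (1/1) × 15.82 = 15.82 mol O2; 31.09 mol is available, so C is limiting.
n(O2) consumed = (1/1) × 15.82 = 15.82 mol; remaining = 31.09 − 15.82 = 15.27 mol
V(O2) = nRT/P = 15.27 × 0.08206 × 386 / 7.20 = 67.18 L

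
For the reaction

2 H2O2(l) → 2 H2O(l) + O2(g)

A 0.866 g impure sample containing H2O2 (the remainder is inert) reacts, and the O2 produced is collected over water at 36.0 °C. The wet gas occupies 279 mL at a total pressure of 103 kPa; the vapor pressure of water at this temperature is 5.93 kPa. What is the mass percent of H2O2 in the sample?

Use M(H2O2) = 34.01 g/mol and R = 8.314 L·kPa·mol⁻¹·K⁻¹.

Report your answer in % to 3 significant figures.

82.8 %

P(O2) = 103 − 5.93 = 97.07 kPa
n(O2) = PV/RT = (97.07 × 0.2790) / (8.314 × 309.15) = 0.01054 mol
n(H2O2) = (2/1) × 0.01054 = 0.02108 mol
m(H2O2) = 0.02108 × 34.01 = 0.7169 g
%H2O2 = 0.7169 / 0.866 × 100 = 82.78%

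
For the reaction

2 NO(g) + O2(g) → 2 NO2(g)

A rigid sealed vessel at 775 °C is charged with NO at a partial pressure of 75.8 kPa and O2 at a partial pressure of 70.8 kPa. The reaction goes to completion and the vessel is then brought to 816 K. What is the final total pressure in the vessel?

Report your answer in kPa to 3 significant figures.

84.6 kPa

At constant V, partial pressures at 775 °C are proportional to moles, so apply stoichiometry directly to pressures.
P(O2) required for 75.8 kPa of NO = (1/2) × 75.8 = 37.90 kPa; available 70.8 kPa, so NO is limiting.
P(O2) remaining = 70.8 − (1/2) × 75.8 = 32.90 kPa
P(gaseous products) = (2)/2 × 75.8 = 75.80 kPa
P_total at 775 °C = 32.90 + 75.80 = 108.7 kPa
Scaling to 816 K: P = 108.7 × 816/1048.15 = 84.62 kPa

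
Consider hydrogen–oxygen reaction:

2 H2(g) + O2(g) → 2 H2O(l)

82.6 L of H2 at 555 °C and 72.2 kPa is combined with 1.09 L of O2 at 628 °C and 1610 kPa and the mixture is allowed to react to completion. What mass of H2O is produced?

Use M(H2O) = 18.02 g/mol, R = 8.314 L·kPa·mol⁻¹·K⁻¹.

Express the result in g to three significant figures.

8.44 g

n(H2) = PV/RT = (72.2 × 82.6) / (8.314 × 828.15) = 0.8662 mol
n(O2) = PV/RT = (1610 × 1.09) / (8.314 × 901.15) = 0.2342 mol
For 0.8662 mol H2, stoichiometry requires (1/2) × 0.8662 = 0.4331 mol O2; 0.2342 mol is available, so O2 is limiting.
n(H2O) = (2/1) × 0.2342 = 0.4684 mol
m(H2O) = 0.4684 × 18.02 = 8.441 g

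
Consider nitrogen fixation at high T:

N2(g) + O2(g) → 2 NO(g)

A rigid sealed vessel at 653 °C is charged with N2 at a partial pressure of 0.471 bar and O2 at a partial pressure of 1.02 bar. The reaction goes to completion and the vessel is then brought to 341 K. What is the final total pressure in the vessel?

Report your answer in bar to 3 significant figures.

Because the vessel is rigid and T is held at 653 °C, work the stoichiometry in partial pressures (P_i = n_iRT/V).
P(O2) required for 0.471 bar of N2 = (1/1) × 0.471 = 0.4710 bar; available 1.02 bar, so N2 is limiting.
P(O2) remaining = 1.02 − (1/1) × 0.471 = 0.5490 bar
P(gaseous products) = (2)/1 × 0.471 = 0.9420 bar
P_total at 653 °C = 0.5490 + 0.9420 = 1.491 bar
Scaling to 341 K: P = 1.491 × 341/926.15 = 0.5490 bar

0.549 bar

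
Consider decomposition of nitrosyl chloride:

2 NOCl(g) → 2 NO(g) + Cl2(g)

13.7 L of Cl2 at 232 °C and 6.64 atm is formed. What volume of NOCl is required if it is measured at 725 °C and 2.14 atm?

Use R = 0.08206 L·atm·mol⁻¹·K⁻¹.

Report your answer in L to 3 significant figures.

n(Cl2) = PV/RT = (6.64 × 13.7) / (0.08206 × 505.15) = 2.195 mol
n(NOCl) = (2/1) × 2.195 = 4.390 mol
V = nRT/P = 4.390 × 0.08206 × 998.15 / 2.14 = 168.0 L

168 L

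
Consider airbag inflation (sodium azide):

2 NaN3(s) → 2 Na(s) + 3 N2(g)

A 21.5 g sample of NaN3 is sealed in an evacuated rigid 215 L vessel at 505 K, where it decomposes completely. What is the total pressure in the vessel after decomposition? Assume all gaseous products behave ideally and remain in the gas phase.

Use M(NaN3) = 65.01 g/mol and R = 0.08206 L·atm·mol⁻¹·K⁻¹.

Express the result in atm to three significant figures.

n(NaN3) = 21.5 / 65.01 = 0.3307 mol
n(gas produced) = (3/2) × 0.3307 = 0.4960 mol
P = nRT/V = 0.4960 × 0.08206 × 505 / 215 = 0.09560 atm

0.0956 atm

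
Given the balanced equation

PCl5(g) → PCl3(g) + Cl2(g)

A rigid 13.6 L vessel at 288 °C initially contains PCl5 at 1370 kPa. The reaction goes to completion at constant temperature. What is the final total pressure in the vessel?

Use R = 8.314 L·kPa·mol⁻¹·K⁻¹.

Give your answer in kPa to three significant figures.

2740 kPa

At constant T and V, P ∝ n(gas): 1 mol gas → 2 mol gas.
P_final = (2/1) × 1370 = 2740 kPa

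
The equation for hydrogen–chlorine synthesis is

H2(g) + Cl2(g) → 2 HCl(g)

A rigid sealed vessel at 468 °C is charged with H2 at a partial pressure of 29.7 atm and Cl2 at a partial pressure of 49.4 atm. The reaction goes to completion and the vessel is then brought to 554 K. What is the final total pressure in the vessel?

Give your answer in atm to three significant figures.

With V and T fixed, P_i ∝ n_i, so the mole ratios apply directly to partial pressures at 468 °C.
P(Cl2) required for 29.7 atm of H2 = (1/1) × 29.7 = 29.70 atm; available 49.4 atm, so H2 is limiting.
P(Cl2) remaining = 49.4 − (1/1) × 29.7 = 19.70 atm
P(gaseous products) = (2)/1 × 29.7 = 59.40 atm
P_total at 468 °C = 19.70 + 59.40 = 79.10 atm
Scaling to 554 K: P = 79.10 × 554/741.15 = 59.13 atm

59.1 atm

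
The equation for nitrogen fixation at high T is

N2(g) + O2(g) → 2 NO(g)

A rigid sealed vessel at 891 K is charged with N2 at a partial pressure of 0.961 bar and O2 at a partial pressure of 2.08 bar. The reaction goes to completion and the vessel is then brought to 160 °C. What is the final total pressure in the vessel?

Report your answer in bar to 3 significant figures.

1.48 bar

At constant V, partial pressures at 891 K are proportional to moles, so apply stoichiometry directly to pressures.
P(O2) required for 0.961 bar of N2 = (1/1) × 0.961 = 0.9610 bar; available 2.08 bar, so N2 is limiting.
P(O2) remaining = 2.08 − (1/1) × 0.961 = 1.119 bar
P(gaseous products) = (2)/1 × 0.961 = 1.922 bar
P_total at 891 K = 1.119 + 1.922 = 3.041 bar
Scaling to 160 °C: P = 3.041 × 433.15/891 = 1.478 bar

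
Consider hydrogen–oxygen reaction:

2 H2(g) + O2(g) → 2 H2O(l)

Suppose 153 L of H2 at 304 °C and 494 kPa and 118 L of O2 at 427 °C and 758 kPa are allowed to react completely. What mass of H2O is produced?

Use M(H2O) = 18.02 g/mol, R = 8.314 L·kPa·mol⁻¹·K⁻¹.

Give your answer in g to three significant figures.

284 g

n(H2) = PV/RT = (494 × 153) / (8.314 × 577.15) = 15.75 mol
n(O2) = PV/RT = (758 × 118) / (8.314 × 700.15) = 15.37 mol
For 15.75 mol H2, stoichiometry requires (1/2) × 15.75 = 7.875 mol O2; 15.37 mol is available, so H2 is limiting.
n(H2O) = (2/2) × 15.75 = 15.75 mol
m(H2O) = 15.75 × 18.02 = 283.8 g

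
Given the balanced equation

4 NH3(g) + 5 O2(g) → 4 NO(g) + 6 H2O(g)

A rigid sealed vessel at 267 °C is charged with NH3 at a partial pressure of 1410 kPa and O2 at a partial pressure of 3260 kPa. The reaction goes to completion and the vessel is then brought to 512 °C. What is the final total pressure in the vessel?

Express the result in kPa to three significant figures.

Because the vessel is rigid and T is held at 267 °C, work the stoichiometry in partial pressures (P_i = n_iRT/V).
P(O2) required for 1410 kPa of NH3 = (5/4) × 1410 = 1762 kPa; available 3260 kPa, so NH3 is limiting.
P(O2) remaining = 3260 − (5/4) × 1410 = 1498 kPa
P(gaseous products) = (4+6)/4 × 1410 = 3525 kPa
P_total at 267 °C = 1498 + 3525 = 5023 kPa
Scaling to 512 °C: P = 5023 × 785.15/540.15 = 7301 kPa

7300 kPa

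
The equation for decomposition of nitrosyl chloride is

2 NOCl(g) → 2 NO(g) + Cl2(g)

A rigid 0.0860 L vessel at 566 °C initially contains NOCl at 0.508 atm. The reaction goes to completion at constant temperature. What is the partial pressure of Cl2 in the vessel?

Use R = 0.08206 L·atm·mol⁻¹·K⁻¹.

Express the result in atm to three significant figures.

0.254 atm

n(NOCl)₀ = PV/RT = (0.508 × 0.0860) / (0.08206 × 839.15) = 0.0006344 mol
n(Cl2) = (1/2) × 0.0006344 = 0.0003172 mol
P(Cl2) = nRT/V = 0.0003172 × 0.08206 × 839.15 / 0.0860 = 0.2540 atm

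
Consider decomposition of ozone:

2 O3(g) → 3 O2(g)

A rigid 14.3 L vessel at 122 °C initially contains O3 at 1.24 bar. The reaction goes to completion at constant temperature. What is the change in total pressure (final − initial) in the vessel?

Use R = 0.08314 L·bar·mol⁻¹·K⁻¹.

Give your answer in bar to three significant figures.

0.620 bar

Since T and V are fixed, P_final/P_initial = n_final/n_initial = 3/2.
P_final = (3/2) × 1.24 = 1.860 bar; ΔP = 1.860 − 1.24 = 0.6200 bar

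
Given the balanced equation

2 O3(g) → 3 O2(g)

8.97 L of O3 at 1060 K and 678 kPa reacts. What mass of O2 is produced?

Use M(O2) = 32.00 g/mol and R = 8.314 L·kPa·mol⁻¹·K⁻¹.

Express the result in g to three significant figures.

33.1 g

n(O3) = PV/RT = (678 × 8.97) / (8.314 × 1060) = 0.6901 mol
n(O2) = (3/2) × 0.6901 = 1.035 mol
m(O2) = 1.035 × 32.00 = 33.12 g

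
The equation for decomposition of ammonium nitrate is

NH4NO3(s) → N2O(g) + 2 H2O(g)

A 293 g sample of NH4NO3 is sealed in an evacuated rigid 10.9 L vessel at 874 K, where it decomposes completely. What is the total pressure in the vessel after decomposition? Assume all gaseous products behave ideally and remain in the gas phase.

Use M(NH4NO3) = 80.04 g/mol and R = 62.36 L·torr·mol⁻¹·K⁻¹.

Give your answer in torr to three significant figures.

n(NH4NO3) = 293 / 80.04 = 3.661 mol
n(gas produced) = (3/1) × 3.661 = 10.98 mol
P = nRT/V = 10.98 × 62.36 × 874 / 10.9 = 54900 torr

54900 torr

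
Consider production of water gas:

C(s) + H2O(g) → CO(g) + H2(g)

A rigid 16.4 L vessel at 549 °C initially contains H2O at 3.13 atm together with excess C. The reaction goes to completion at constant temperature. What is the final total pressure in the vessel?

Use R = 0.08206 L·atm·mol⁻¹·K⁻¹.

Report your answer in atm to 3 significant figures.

Rigid vessel, constant T ⇒ P scales with total gas moles (1 → 2).
P_final = (2/1) × 3.13 = 6.260 atm

6.26 atm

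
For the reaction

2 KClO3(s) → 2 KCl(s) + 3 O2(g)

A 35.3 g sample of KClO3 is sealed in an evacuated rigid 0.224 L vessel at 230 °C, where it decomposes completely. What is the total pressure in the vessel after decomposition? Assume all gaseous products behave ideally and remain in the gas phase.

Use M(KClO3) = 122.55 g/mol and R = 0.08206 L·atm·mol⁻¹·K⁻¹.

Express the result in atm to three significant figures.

n(KClO3) = 35.3 / 122.55 = 0.2880 mol
n(gas produced) = (3/2) × 0.2880 = 0.4320 mol
P = nRT/V = 0.4320 × 0.08206 × 503.15 / 0.224 = 79.63 atm

79.6 atm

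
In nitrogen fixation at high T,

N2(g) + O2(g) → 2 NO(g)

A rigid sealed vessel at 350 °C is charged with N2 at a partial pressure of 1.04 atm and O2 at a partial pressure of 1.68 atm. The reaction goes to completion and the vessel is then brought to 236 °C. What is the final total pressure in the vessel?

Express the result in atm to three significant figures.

2.22 atm

Because the vessel is rigid and T is held at 350 °C, work the stoichiometry in partial pressures (P_i = n_iRT/V).
P(O2) required for 1.04 atm of N2 = (1/1) × 1.04 = 1.040 atm; available 1.68 atm, so N2 is limiting.
P(O2) remaining = 1.68 − (1/1) × 1.04 = 0.6400 atm
P(gaseous products) = (2)/1 × 1.04 = 2.080 atm
P_total at 350 °C = 0.6400 + 2.080 = 2.720 atm
Scaling to 236 °C: P = 2.720 × 509.15/623.15 = 2.222 atm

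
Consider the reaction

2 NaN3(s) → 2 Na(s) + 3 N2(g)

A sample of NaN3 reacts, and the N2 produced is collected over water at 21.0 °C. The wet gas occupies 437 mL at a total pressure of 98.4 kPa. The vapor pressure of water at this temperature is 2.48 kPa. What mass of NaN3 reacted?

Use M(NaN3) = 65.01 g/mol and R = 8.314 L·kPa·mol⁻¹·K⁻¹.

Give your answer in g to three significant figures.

P(N2) = 98.4 − 2.48 = 95.92 kPa
n(N2) = PV/RT = (95.92 × 0.4370) / (8.314 × 294.15) = 0.01714 mol
n(NaN3) = (2/3) × 0.01714 = 0.01143 mol
m(NaN3) = 0.01143 × 65.01 = 0.7431 g

0.743 g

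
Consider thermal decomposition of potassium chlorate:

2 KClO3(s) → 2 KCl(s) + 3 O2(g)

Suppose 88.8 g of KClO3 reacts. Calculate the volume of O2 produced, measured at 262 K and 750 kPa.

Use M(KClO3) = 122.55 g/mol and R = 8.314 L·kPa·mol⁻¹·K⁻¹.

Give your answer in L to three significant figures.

n(KClO3) = 88.80 / 122.55 = 0.7246 mol
n(O2) = (3/2) × 0.7246 = 1.087 mol
V = nRT/P = 1.087 × 8.314 × 262 / 750 = 3.157 L

3.16 L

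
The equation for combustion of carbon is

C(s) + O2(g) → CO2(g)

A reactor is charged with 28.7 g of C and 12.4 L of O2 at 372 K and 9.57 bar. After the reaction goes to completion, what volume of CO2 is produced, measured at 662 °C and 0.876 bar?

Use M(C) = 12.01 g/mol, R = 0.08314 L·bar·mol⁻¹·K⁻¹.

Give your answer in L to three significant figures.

212 L

n(C) = 28.7 / 12.01 = 2.390 mol
n(O2) = PV/RT = (9.57 × 12.4) / (0.08314 × 372) = 3.837 mol
For 2.390 mol C, stoichiometry requires (1/1) × 2.390 = 2.390 mol O2; 3.837 mol is available, so C is limiting.
n(CO2) = (1/1) × 2.390 = 2.390 mol
V(CO2) = nRT/P = 2.390 × 0.08314 × 935.15 / 0.876 = 212.1 L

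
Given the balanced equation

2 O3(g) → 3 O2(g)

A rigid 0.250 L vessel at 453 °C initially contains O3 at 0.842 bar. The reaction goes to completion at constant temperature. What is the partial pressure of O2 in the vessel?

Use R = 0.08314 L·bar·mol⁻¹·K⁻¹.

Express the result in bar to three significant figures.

1.26 bar

n(O3)₀ = PV/RT = (0.842 × 0.250) / (0.08314 × 726.15) = 0.003487 mol
n(O2) = (3/2) × 0.003487 = 0.005230 mol
P(O2) = nRT/V = 0.005230 × 0.08314 × 726.15 / 0.250 = 1.263 bar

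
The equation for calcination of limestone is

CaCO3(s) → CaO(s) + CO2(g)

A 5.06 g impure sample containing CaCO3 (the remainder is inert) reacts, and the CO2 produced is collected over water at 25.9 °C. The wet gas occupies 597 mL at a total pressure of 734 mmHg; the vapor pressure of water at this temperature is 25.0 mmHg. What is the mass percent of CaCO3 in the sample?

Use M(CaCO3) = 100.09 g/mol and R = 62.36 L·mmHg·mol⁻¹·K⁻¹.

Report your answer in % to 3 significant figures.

P(CO2) = 734 − 25.0 = 709.0 mmHg
n(CO2) = PV/RT = (709.0 × 0.5970) / (62.36 × 299.05) = 0.02270 mol
n(CaCO3) = (1/1) × 0.02270 = 0.02270 mol
m(CaCO3) = 0.02270 × 100.09 = 2.272 g
%CaCO3 = 2.272 / 5.06 × 100 = 44.90%

44.9 %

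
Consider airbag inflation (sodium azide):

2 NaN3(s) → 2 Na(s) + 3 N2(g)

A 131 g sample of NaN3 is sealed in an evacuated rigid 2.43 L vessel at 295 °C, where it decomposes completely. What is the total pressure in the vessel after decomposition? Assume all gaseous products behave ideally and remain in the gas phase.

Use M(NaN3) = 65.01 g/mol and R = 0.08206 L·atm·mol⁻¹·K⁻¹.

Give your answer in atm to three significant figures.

n(NaN3) = 131 / 65.01 = 2.015 mol
n(gas produced) = (3/2) × 2.015 = 3.022 mol
P = nRT/V = 3.022 × 0.08206 × 568.15 / 2.43 = 57.98 atm

58.0 atm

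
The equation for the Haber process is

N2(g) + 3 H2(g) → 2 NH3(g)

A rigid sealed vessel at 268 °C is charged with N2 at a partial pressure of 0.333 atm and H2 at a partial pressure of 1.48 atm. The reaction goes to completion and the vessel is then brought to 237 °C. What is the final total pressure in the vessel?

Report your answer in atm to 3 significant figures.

1.08 atm

With V and T fixed, P_i ∝ n_i, so the mole ratios apply directly to partial pressures at 268 °C.
P(H2) required for 0.333 atm of N2 = (3/1) × 0.333 = 0.9990 atm; available 1.48 atm, so N2 is limiting.
P(H2) remaining = 1.48 − (3/1) × 0.333 = 0.4810 atm
P(gaseous products) = (2)/1 × 0.333 = 0.6660 atm
P_total at 268 °C = 0.4810 + 0.6660 = 1.147 atm
Scaling to 237 °C: P = 1.147 × 510.15/541.15 = 1.081 atm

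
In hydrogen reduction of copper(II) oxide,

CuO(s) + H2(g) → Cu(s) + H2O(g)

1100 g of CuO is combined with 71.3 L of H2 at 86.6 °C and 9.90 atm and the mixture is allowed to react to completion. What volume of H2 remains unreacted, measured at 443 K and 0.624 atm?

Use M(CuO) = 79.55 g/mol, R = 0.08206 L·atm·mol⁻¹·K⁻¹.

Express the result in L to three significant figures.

n(CuO) = 1100 / 79.55 = 13.83 mol
n(H2) = PV/RT = (9.90 × 71.3) / (0.08206 × 359.75) = 23.91 mol
For 13.83 mol CuO, stoichiometry requires (1/1) × 13.83 = 13.83 mol H2; 23.91 mol is available, so CuO is limiting.
n(H2) consumed = (1/1) × 13.83 = 13.83 mol; remaining = 23.91 − 13.83 = 10.08 mol
V(H2) = nRT/P = 10.08 × 0.08206 × 443 / 0.624 = 587.2 L

587 L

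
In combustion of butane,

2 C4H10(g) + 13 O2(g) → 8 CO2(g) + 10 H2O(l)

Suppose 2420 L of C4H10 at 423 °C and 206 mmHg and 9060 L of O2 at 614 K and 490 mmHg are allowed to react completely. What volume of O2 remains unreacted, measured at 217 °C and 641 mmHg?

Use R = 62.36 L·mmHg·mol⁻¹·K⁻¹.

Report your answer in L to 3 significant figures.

n(C4H10) = PV/RT = (206 × 2420) / (62.36 × 696.15) = 11.48 mol
n(O2) = PV/RT = (490 × 9060) / (62.36 × 614) = 115.9 mol
For 11.48 mol C4H10, stoichiometry requires (13/2) × 11.48 = 74.62 mol O2; 115.9 mol is available, so C4H10 is limiting.
n(O2) consumed = (13/2) × 11.48 = 74.62 mol; remaining = 115.9 − 74.62 = 41.28 mol
V(O2) = nRT/P = 41.28 × 62.36 × 490.15 / 641 = 1968 L

1970 L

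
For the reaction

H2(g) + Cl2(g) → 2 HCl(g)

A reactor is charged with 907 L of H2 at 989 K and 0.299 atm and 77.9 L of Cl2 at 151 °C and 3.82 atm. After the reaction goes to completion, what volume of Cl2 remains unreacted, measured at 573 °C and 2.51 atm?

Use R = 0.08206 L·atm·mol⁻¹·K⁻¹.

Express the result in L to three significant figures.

n(H2) = PV/RT = (0.299 × 907) / (0.08206 × 989) = 3.342 mol
n(Cl2) = PV/RT = (3.82 × 77.9) / (0.08206 × 424.15) = 8.550 mol
For 3.342 mol H2, stoichiometry requires (1/1) × 3.342 = 3.342 mol Cl2; 8.550 mol is available, so H2 is limiting.
n(Cl2) consumed = (1/1) × 3.342 = 3.342 mol; remaining = 8.550 − 3.342 = 5.208 mol
V(Cl2) = nRT/P = 5.208 × 0.08206 × 846.15 / 2.51 = 144.1 L

144 L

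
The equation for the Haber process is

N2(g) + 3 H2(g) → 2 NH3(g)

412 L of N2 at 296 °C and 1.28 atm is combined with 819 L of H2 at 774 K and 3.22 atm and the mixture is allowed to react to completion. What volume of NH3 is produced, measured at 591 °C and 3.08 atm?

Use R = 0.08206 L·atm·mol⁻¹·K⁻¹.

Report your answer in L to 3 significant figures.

520 L

n(N2) = PV/RT = (1.28 × 412) / (0.08206 × 569.15) = 11.29 mol
n(H2) = PV/RT = (3.22 × 819) / (0.08206 × 774) = 41.52 mol
For 11.29 mol N2, stoichiometry requires (3/1) × 11.29 = 33.87 mol H2; 41.52 mol is available, so N2 is limiting.
n(NH3) = (2/1) × 11.29 = 22.58 mol
V(NH3) = nRT/P = 22.58 × 0.08206 × 864.15 / 3.08 = 519.9 L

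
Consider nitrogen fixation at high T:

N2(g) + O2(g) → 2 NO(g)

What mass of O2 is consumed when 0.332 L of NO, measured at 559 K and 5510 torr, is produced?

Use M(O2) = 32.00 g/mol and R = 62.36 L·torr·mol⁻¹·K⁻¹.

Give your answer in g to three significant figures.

n(NO) = PV/RT = (5510 × 0.332) / (62.36 × 559) = 0.05248 mol
n(O2) = (1/2) × 0.05248 = 0.02624 mol
m(O2) = 0.02624 × 32.00 = 0.8397 g

0.840 g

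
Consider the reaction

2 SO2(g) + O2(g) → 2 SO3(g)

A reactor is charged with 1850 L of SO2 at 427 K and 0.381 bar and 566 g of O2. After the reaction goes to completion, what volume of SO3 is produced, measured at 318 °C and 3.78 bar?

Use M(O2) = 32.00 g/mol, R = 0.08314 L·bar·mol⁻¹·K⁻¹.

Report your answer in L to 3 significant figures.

258 L

n(SO2) = PV/RT = (0.381 × 1850) / (0.08314 × 427) = 19.85 mol
n(O2) = 566 / 32.00 = 17.69 mol
For 19.85 mol SO2, stoichiometry requires (1/2) × 19.85 = 9.925 mol O2; 17.69 mol is available, so SO2 is limiting.
n(SO3) = (2/2) × 19.85 = 19.85 mol
V(SO3) = nRT/P = 19.85 × 0.08314 × 591.15 / 3.78 = 258.1 L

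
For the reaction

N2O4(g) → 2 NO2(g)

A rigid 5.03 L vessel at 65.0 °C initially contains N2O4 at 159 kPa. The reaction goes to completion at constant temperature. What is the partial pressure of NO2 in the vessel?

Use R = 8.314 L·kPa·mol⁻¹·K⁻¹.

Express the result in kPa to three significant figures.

n(N2O4)₀ = PV/RT = (159 × 5.03) / (8.314 × 338.15) = 0.2845 mol
n(NO2) = (2/1) × 0.2845 = 0.5690 mol
P(NO2) = nRT/V = 0.5690 × 8.314 × 338.15 / 5.03 = 318.0 kPa

318 kPa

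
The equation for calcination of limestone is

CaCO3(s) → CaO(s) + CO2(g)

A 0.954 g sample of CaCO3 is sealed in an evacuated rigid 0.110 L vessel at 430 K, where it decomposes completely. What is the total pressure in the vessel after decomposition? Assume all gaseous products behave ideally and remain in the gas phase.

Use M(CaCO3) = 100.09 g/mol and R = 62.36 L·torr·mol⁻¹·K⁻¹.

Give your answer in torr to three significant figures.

2320 torr

n(CaCO3) = 0.954 / 100.09 = 0.009531 mol
n(gas produced) = (1/1) × 0.009531 = 0.009531 mol
P = nRT/V = 0.009531 × 62.36 × 430 / 0.110 = 2323 torr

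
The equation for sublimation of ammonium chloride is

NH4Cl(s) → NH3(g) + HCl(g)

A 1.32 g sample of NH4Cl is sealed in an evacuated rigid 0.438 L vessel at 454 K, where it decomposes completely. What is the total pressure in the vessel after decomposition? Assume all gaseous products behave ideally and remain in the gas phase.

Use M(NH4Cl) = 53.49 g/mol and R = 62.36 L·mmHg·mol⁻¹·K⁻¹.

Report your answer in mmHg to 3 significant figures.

n(NH4Cl) = 1.32 / 53.49 = 0.02468 mol
n(gas produced) = (2/1) × 0.02468 = 0.04936 mol
P = nRT/V = 0.04936 × 62.36 × 454 / 0.438 = 3191 mmHg

3190 mmHg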